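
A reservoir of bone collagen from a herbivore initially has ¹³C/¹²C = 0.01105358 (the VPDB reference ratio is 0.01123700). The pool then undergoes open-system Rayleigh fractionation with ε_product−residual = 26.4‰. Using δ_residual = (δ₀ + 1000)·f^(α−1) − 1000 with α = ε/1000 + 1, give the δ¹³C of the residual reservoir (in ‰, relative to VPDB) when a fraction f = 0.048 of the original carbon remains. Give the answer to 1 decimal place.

δ₀ = (0.01105358/0.01123700 − 1)×1000 = (0.983677 − 1)×1000 = -16.323‰
α − 1 = ε/1000 = 0.0264
f^(α−1) = 0.048^(0.0264) = 0.922964
δ_res = (-16.323 + 1000) × 0.922964 − 1000 = 907.899 − 1000 = -92.10‰

-92.1‰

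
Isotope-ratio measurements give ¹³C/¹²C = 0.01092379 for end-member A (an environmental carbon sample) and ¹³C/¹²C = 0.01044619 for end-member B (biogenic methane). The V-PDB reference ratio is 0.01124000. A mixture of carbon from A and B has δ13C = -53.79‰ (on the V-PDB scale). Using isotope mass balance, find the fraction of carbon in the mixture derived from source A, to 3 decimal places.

0.396

δ_A = (0.01092379/0.01124000 − 1)×1000 = (0.971867 − 1)×1000 = -28.133‰
δ_B = (0.01044619/0.01124000 − 1)×1000 = (0.929376 − 1)×1000 = -70.624‰
f_A = (δ_mix − δ_B)/(δ_A − δ_B) = (-53.79 − (-70.624))/(-28.133 − (-70.624))
f_A = 16.834 / 42.491 = 0.3962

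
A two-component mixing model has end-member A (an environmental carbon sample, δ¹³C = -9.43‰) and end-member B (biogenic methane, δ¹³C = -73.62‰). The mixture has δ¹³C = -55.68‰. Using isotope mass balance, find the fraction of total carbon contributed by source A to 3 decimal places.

δ_mix = f_A·δ_A + (1 − f_A)·δ_B  ⇒  f_A = (δ_mix − δ_B)/(δ_A − δ_B)
f_A = (-55.68 − (-73.62)) / (-9.43 − (-73.62))
f_A = 17.94 / 64.19 = 0.2795

0.279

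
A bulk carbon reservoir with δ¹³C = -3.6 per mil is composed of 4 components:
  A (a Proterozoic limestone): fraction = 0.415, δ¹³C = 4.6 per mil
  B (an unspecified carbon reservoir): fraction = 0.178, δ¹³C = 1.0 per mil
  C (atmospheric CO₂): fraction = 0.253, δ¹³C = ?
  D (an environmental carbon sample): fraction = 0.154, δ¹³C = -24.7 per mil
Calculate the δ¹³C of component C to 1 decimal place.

-7.4 per mil

Isotope mass balance: δ_bulk = Σ fᵢ·δᵢ.
-3.6 = 0.415×(4.6) + 0.178×(1.0) + 0.253×δ_C + 0.154×(-24.7)
0.253·δ_C = -3.6 − (-1.717) = -1.883
δ_C = -1.883 / 0.253 = -7.44 per mil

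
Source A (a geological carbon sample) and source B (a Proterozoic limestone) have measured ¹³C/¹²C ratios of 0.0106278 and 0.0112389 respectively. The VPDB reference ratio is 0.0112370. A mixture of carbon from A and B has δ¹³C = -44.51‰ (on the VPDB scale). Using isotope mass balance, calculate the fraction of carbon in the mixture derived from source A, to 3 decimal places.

δ_A = (0.0106278/0.0112370 − 1)×1000 = (0.945786 − 1)×1000 = -54.214‰
δ_B = (0.0112389/0.0112370 − 1)×1000 = (1.000169 − 1)×1000 = 0.169‰
f_A = (δ_mix − δ_B)/(δ_A − δ_B) = (-44.51 − (0.169))/(-54.214 − (0.169))
f_A = -44.679 / -54.383 = 0.8216

0.822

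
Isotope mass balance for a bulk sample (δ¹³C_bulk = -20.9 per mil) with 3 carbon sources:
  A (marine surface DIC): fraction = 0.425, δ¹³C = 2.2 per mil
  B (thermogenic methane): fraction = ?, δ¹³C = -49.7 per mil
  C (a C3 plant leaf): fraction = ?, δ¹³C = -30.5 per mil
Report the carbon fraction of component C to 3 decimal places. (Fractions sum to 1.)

0.351

Let f_C and f_B be the unknown fractions; fractions sum to 1 so f_C + f_B = 0.575.
Mass balance: Σ fᵢ·δᵢ = δ_bulk ⇒ f_C·(-30.5) + f_B·(-49.7) = -20.9 − (0.935) = -21.835
Substitute f_B = 0.575 − f_C:
f_C·(-30.5 − -49.7) = -21.835 − 0.575×(-49.7) = 6.743
f_C = 6.743 / 19.2 = 0.3512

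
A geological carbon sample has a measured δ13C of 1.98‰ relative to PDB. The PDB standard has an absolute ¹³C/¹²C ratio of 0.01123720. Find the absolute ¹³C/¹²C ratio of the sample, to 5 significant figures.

0.011259

R_sample = R_standard × (δ13C/1000 + 1)
R_sample = 0.01123720 × (1.98/1000 + 1) = 0.01123720 × 1.001980
R_sample = 0.0112594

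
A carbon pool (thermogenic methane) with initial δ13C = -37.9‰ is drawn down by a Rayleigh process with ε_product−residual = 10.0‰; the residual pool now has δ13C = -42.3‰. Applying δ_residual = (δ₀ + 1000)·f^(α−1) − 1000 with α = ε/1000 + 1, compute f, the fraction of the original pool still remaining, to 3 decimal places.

0.632

α − 1 = ε/1000 = 0.0100
(δ_res + 1000)/(δ₀ + 1000) = (-42.3 + 1000)/(-37.9 + 1000) = 957.7/962.1 = 0.995427
f = 0.995427^(1/0.0100) = exp(ln(0.995427)/0.0100) = exp(-0.00458/0.0100)
f = exp(-0.4584) = 0.6323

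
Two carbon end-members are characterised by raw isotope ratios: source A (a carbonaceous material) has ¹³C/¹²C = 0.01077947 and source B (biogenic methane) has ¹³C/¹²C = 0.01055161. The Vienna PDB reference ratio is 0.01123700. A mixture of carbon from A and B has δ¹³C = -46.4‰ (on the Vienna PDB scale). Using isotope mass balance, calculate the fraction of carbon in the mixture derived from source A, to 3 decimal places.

δ_A = (0.01077947/0.01123700 − 1)×1000 = (0.959284 − 1)×1000 = -40.716‰
δ_B = (0.01055161/0.01123700 − 1)×1000 = (0.939006 − 1)×1000 = -60.994‰
f_A = (δ_mix − δ_B)/(δ_A − δ_B) = (-46.4 − (-60.994))/(-40.716 − (-60.994))
f_A = 14.594 / 20.278 = 0.7197

0.720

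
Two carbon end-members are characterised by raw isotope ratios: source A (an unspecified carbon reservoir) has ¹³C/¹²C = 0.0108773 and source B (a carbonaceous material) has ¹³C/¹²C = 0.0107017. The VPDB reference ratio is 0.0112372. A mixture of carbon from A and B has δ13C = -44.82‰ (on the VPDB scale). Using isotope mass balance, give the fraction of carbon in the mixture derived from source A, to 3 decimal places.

δ_A = (0.0108773/0.0112372 − 1)×1000 = (0.967972 − 1)×1000 = -32.028‰
δ_B = (0.0107017/0.0112372 − 1)×1000 = (0.952346 − 1)×1000 = -47.654‰
f_A = (δ_mix − δ_B)/(δ_A − δ_B) = (-44.82 − (-47.654))/(-32.028 − (-47.654))
f_A = 2.834 / 15.627 = 0.1814

0.181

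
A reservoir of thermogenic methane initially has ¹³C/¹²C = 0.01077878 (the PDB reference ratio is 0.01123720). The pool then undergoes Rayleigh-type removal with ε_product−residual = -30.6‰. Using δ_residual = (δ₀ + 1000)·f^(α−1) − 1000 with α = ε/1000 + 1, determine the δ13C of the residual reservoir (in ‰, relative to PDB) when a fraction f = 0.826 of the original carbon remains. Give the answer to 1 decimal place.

δ₀ = (0.01077878/0.01123720 − 1)×1000 = (0.959205 − 1)×1000 = -40.795‰
α − 1 = ε/1000 = -0.0306
f^(α−1) = 0.826^(-0.0306) = 1.005867
δ_res = (-40.795 + 1000) × 1.005867 − 1000 = 964.832 − 1000 = -35.17‰

-35.2‰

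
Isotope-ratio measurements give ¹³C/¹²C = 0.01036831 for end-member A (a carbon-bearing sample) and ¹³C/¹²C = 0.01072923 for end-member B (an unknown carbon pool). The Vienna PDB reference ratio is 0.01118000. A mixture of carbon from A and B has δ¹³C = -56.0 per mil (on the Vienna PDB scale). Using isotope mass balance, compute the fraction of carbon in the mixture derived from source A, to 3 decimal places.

0.486

δ_A = (0.01036831/0.01118000 − 1)×1000 = (0.927398 − 1)×1000 = -72.602 per mil
δ_B = (0.01072923/0.01118000 − 1)×1000 = (0.959681 − 1)×1000 = -40.319 per mil
f_A = (δ_mix − δ_B)/(δ_A − δ_B) = (-56.0 − (-40.319))/(-72.602 − (-40.319))
f_A = -15.681 / -32.283 = 0.4857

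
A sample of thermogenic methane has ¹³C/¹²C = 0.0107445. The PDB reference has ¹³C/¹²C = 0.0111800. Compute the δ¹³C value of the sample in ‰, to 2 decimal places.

δ¹³C = (R_sample / R_standard − 1) × 1000
R_sample / R_standard = 0.0107445 / 0.0111800 = 0.961047
δ¹³C = (0.961047 − 1) × 1000 = -38.953‰

-38.95‰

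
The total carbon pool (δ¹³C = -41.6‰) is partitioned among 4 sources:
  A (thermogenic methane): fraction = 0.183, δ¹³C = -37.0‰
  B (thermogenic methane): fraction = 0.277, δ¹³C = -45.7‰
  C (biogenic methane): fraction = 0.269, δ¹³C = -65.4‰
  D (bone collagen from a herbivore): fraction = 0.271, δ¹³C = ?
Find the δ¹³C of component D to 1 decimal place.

-16.9‰

Isotope mass balance: δ_bulk = Σ fᵢ·δᵢ.
-41.6 = 0.183×(-37.0) + 0.277×(-45.7) + 0.269×(-65.4) + 0.271×δ_D
0.271·δ_D = -41.6 − (-37.023) = -4.578
δ_D = -4.578 / 0.271 = -16.89‰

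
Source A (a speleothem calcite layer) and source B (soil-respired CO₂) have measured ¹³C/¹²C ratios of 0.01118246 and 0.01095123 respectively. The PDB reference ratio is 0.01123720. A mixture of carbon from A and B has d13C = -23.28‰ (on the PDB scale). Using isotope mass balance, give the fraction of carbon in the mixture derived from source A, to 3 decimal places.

δ_A = (0.01118246/0.01123720 − 1)×1000 = (0.995129 − 1)×1000 = -4.871‰
δ_B = (0.01095123/0.01123720 − 1)×1000 = (0.974551 − 1)×1000 = -25.449‰
f_A = (δ_mix − δ_B)/(δ_A − δ_B) = (-23.28 − (-25.449))/(-4.871 − (-25.449))
f_A = 2.169 / 20.577 = 0.1054

0.105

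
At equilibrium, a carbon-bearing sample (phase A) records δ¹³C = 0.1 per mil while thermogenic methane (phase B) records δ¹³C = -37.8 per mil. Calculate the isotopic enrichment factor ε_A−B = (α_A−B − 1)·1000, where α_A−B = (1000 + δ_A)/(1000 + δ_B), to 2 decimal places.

α_A−B = (1000 + 0.1) / (1000 + -37.8) = 1000.1 / 962.2 = 1.039389
ε_A−B = (1.039389 − 1) × 1000 = 39.389 per mil
(The approximation ε ≈ δ_A − δ_B would give 37.9 per mil.)

39.39 per mil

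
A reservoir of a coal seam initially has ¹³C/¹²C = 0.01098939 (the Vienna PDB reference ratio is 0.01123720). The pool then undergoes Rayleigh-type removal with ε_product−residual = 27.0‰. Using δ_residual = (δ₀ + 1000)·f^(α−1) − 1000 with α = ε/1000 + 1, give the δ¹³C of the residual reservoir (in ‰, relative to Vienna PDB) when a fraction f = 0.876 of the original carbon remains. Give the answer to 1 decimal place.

-25.5‰

δ₀ = (0.01098939/0.01123720 − 1)×1000 = (0.977947 − 1)×1000 = -22.053‰
α − 1 = ε/1000 = 0.0270
f^(α−1) = 0.876^(0.0270) = 0.996432
δ_res = (-22.053 + 1000) × 0.996432 − 1000 = 974.458 − 1000 = -25.54‰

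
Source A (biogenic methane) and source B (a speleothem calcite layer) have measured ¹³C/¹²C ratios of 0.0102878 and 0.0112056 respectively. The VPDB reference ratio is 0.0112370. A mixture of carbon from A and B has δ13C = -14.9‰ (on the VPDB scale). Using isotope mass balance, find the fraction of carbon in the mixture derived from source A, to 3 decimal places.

0.148

δ_A = (0.0102878/0.0112370 − 1)×1000 = (0.915529 − 1)×1000 = -84.471‰
δ_B = (0.0112056/0.0112370 − 1)×1000 = (0.997206 − 1)×1000 = -2.794‰
f_A = (δ_mix − δ_B)/(δ_A − δ_B) = (-14.9 − (-2.794))/(-84.471 − (-2.794))
f_A = -12.106 / -81.677 = 0.1482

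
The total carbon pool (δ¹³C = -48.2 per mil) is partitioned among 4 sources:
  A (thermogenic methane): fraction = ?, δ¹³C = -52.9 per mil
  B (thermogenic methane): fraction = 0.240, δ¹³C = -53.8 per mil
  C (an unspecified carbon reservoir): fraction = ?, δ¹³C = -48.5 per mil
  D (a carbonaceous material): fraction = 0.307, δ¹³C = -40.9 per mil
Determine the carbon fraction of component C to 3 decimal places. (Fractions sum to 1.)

0.280

Let f_C and f_A be the unknown fractions; fractions sum to 1 so f_C + f_A = 0.453.
Mass balance: Σ fᵢ·δᵢ = δ_bulk ⇒ f_C·(-48.5) + f_A·(-52.9) = -48.2 − (-25.468) = -22.732
Substitute f_A = 0.453 − f_C:
f_C·(-48.5 − -52.9) = -22.732 − 0.453×(-52.9) = 1.232
f_C = 1.232 / 4.4 = 0.2800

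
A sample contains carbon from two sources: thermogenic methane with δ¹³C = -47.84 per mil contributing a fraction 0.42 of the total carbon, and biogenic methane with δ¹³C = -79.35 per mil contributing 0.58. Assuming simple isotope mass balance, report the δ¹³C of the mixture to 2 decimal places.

δ_mix = f_A·δ_A + f_B·δ_B
δ_mix = 0.42 × (-47.84) + 0.58 × (-79.35)
δ_mix = -20.093 + -46.023 = -66.116 per mil

-66.12 per mil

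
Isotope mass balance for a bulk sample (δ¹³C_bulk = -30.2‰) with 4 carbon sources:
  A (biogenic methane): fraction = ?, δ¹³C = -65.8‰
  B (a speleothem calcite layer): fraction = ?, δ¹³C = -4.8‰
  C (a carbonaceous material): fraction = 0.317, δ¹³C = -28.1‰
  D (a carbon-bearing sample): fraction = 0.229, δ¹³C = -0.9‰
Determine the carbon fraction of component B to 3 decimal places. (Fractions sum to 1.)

Let f_B and f_A be the unknown fractions; fractions sum to 1 so f_B + f_A = 0.454.
Mass balance: Σ fᵢ·δᵢ = δ_bulk ⇒ f_B·(-4.8) + f_A·(-65.8) = -30.2 − (-9.114) = -21.086
Substitute f_A = 0.454 − f_B:
f_B·(-4.8 − -65.8) = -21.086 − 0.454×(-65.8) = 8.787
f_B = 8.787 / 61.0 = 0.1440

0.144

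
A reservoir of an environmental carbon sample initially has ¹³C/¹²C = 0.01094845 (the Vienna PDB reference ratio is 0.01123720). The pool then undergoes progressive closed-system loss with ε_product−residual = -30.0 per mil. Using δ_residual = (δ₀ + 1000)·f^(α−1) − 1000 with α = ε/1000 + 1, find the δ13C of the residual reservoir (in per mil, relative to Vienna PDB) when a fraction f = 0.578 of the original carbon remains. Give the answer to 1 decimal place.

δ₀ = (0.01094845/0.01123720 − 1)×1000 = (0.974304 − 1)×1000 = -25.696 per mil
α − 1 = ε/1000 = -0.0300
f^(α−1) = 0.578^(-0.0300) = 1.016581
δ_res = (-25.696 + 1000) × 1.016581 − 1000 = 990.459 − 1000 = -9.54 per mil

-9.5 per mil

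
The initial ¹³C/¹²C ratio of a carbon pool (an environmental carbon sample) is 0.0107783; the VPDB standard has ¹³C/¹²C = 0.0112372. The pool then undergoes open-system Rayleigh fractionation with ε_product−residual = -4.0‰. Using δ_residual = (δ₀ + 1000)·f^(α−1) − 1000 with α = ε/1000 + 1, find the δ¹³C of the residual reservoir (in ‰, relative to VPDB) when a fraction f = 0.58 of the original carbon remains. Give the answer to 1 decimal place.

δ₀ = (0.0107783/0.0112372 − 1)×1000 = (0.959162 − 1)×1000 = -40.838‰
α − 1 = ε/1000 = -0.0040
f^(α−1) = 0.58^(-0.0040) = 1.002181
δ_res = (-40.838 + 1000) × 1.002181 − 1000 = 961.255 − 1000 = -38.75‰

-38.7‰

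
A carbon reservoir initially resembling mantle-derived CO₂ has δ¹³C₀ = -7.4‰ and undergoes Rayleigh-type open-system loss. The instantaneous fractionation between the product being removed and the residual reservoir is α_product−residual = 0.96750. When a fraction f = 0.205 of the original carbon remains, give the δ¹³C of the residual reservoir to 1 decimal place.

45.1‰

Rayleigh residual: δ_res = (δ₀ + 1000)·f^(α−1) − 1000
α − 1 = -0.03250
f^(α−1) = 0.205^(-0.03250) = 1.052854
δ_res = (-7.4 + 1000) × 1.052854 − 1000 = 1045.063 − 1000 = 45.06‰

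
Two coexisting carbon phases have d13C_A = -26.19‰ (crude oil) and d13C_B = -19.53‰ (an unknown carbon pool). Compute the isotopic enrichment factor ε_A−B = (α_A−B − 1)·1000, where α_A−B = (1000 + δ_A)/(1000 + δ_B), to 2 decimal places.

α_A−B = (1000 + -26.19) / (1000 + -19.53) = 973.81 / 980.47 = 0.993207
ε_A−B = (0.993207 − 1) × 1000 = -6.793‰
(The approximation ε ≈ δ_A − δ_B would give -6.66‰.)

-6.79‰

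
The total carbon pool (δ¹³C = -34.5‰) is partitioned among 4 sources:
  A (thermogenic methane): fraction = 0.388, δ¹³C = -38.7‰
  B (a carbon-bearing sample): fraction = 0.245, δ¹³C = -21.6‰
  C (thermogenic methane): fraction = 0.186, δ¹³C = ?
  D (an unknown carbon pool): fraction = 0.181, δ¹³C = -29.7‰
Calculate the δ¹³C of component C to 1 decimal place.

Isotope mass balance: δ_bulk = Σ fᵢ·δᵢ.
-34.5 = 0.388×(-38.7) + 0.245×(-21.6) + 0.186×δ_C + 0.181×(-29.7)
0.186·δ_C = -34.5 − (-25.683) = -8.817
δ_C = -8.817 / 0.186 = -47.40‰

-47.4‰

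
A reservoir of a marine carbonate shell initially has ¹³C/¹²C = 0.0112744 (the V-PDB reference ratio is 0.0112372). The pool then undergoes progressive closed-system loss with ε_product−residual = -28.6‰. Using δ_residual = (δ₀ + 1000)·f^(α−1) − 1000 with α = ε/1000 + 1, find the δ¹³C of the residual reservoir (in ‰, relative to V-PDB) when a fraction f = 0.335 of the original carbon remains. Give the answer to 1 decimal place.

δ₀ = (0.0112744/0.0112372 − 1)×1000 = (1.003310 − 1)×1000 = 3.310‰
α − 1 = ε/1000 = -0.0286
f^(α−1) = 0.335^(-0.0286) = 1.031772
δ_res = (3.310 + 1000) × 1.031772 − 1000 = 1035.188 − 1000 = 35.19‰

35.2‰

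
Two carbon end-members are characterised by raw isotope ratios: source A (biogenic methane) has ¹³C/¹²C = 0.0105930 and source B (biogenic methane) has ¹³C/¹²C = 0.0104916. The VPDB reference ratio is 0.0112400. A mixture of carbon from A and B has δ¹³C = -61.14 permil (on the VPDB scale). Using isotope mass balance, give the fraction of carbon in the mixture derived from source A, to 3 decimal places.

0.603

δ_A = (0.0105930/0.0112400 − 1)×1000 = (0.942438 − 1)×1000 = -57.562 permil
δ_B = (0.0104916/0.0112400 − 1)×1000 = (0.933416 − 1)×1000 = -66.584 permil
f_A = (δ_mix − δ_B)/(δ_A − δ_B) = (-61.14 − (-66.584))/(-57.562 − (-66.584))
f_A = 5.444 / 9.021 = 0.6034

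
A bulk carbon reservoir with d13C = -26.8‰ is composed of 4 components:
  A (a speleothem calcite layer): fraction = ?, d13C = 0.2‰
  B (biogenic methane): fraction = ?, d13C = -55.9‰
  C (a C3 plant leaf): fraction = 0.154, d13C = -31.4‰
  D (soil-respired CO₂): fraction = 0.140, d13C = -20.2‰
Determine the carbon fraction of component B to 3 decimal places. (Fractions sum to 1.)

Let f_B and f_A be the unknown fractions; fractions sum to 1 so f_B + f_A = 0.706.
Mass balance: Σ fᵢ·δᵢ = δ_bulk ⇒ f_B·(-55.9) + f_A·(0.2) = -26.8 − (-7.664) = -19.136
Substitute f_A = 0.706 − f_B:
f_B·(-55.9 − 0.2) = -19.136 − 0.706×(0.2) = -19.278
f_B = -19.278 / -56.1 = 0.3436

0.344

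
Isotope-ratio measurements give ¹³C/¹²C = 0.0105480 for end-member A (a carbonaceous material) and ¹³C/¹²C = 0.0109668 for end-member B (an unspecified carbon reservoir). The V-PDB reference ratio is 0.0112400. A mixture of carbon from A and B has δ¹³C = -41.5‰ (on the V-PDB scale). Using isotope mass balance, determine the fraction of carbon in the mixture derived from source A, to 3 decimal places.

0.461

δ_A = (0.0105480/0.0112400 − 1)×1000 = (0.938434 − 1)×1000 = -61.566‰
δ_B = (0.0109668/0.0112400 − 1)×1000 = (0.975694 − 1)×1000 = -24.306‰
f_A = (δ_mix − δ_B)/(δ_A − δ_B) = (-41.5 − (-24.306))/(-61.566 − (-24.306))
f_A = -17.194 / -37.260 = 0.4615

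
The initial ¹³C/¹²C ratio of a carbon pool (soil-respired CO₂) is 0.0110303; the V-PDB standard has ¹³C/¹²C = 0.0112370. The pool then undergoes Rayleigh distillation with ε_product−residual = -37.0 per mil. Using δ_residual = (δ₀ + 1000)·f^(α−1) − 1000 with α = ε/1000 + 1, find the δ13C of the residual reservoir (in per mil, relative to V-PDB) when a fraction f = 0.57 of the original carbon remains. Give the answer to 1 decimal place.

δ₀ = (0.0110303/0.0112370 − 1)×1000 = (0.981605 − 1)×1000 = -18.395 per mil
α − 1 = ε/1000 = -0.0370
f^(α−1) = 0.57^(-0.0370) = 1.021016
δ_res = (-18.395 + 1000) × 1.021016 − 1000 = 1002.235 − 1000 = 2.24 per mil

2.2 per mil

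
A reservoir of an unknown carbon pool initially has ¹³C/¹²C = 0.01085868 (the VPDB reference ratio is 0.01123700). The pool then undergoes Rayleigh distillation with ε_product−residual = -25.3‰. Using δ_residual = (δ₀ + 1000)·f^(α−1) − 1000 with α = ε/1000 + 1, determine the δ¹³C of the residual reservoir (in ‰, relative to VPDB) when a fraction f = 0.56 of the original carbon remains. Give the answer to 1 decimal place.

δ₀ = (0.01085868/0.01123700 − 1)×1000 = (0.966333 − 1)×1000 = -33.667‰
α − 1 = ε/1000 = -0.0253
f^(α−1) = 0.56^(-0.0253) = 1.014778
δ_res = (-33.667 + 1000) × 1.014778 − 1000 = 980.613 − 1000 = -19.39‰

-19.4‰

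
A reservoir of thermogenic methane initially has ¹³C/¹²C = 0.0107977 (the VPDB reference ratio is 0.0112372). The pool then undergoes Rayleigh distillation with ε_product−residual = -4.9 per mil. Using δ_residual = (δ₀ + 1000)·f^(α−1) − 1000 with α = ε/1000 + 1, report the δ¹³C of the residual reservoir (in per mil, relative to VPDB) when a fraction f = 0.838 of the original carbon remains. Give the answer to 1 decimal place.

δ₀ = (0.0107977/0.0112372 − 1)×1000 = (0.960889 − 1)×1000 = -39.111 per mil
α − 1 = ε/1000 = -0.0049
f^(α−1) = 0.838^(-0.0049) = 1.000866
δ_res = (-39.111 + 1000) × 1.000866 − 1000 = 961.721 − 1000 = -38.28 per mil

-38.3 per mil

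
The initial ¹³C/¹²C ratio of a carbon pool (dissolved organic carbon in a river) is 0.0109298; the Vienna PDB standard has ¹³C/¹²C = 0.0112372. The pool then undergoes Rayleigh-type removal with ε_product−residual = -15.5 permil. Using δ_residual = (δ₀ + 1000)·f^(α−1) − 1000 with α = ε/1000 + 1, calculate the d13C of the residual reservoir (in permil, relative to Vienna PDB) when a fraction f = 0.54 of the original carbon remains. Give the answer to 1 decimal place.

-18.0 permil

δ₀ = (0.0109298/0.0112372 − 1)×1000 = (0.972644 − 1)×1000 = -27.356 permil
α − 1 = ε/1000 = -0.0155
f^(α−1) = 0.54^(-0.0155) = 1.009597
δ_res = (-27.356 + 1000) × 1.009597 − 1000 = 981.979 − 1000 = -18.02 permil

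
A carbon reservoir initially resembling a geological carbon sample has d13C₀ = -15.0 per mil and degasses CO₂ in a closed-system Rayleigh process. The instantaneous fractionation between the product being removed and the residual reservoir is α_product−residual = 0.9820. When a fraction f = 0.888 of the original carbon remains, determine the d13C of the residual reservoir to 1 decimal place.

-12.9 per mil

Rayleigh residual: δ_res = (δ₀ + 1000)·f^(α−1) − 1000
α − 1 = -0.01800
f^(α−1) = 0.888^(-0.01800) = 1.002140
δ_res = (-15.0 + 1000) × 1.002140 − 1000 = 987.108 − 1000 = -12.89 per mil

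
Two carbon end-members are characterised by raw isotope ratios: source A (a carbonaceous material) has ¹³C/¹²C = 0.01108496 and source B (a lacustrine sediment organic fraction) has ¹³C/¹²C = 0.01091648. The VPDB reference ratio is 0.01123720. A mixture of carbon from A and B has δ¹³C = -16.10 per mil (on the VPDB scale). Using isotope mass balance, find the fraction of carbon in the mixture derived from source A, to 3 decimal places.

δ_A = (0.01108496/0.01123720 − 1)×1000 = (0.986452 − 1)×1000 = -13.548 per mil
δ_B = (0.01091648/0.01123720 − 1)×1000 = (0.971459 − 1)×1000 = -28.541 per mil
f_A = (δ_mix − δ_B)/(δ_A − δ_B) = (-16.10 − (-28.541))/(-13.548 − (-28.541))
f_A = 12.441 / 14.993 = 0.8298

0.830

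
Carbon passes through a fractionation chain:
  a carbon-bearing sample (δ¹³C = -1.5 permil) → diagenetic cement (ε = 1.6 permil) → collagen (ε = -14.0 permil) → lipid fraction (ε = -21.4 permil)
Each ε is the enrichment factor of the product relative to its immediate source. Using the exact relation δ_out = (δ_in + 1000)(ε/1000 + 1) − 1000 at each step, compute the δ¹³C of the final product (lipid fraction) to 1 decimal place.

step 1: δ = (-1.50 + 1000)·(1.6/1000 + 1) − 1000 = 0.10 permil
step 2: δ = (0.10 + 1000)·(-14.0/1000 + 1) − 1000 = -13.90 permil
step 3: δ = (-13.90 + 1000)·(-21.4/1000 + 1) − 1000 = -35.01 permil

-35.0 permil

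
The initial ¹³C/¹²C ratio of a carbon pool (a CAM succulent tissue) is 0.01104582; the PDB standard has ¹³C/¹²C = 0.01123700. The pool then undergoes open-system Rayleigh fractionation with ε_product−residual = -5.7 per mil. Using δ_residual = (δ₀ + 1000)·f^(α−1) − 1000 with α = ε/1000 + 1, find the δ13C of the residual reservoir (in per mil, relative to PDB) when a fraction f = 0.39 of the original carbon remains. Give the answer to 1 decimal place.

-11.7 per mil

δ₀ = (0.01104582/0.01123700 − 1)×1000 = (0.982987 − 1)×1000 = -17.013 per mil
α − 1 = ε/1000 = -0.0057
f^(α−1) = 0.39^(-0.0057) = 1.005382
δ_res = (-17.013 + 1000) × 1.005382 − 1000 = 988.277 − 1000 = -11.72 per mil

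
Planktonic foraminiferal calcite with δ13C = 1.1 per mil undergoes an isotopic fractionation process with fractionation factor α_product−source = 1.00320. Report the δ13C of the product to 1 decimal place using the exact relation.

δ_product = (δ_source + 1000)·α − 1000
δ_product = (1.1 + 1000) × 1.00320 − 1000
δ_product = 1004.304 − 1000 = 4.30 per mil

4.3 per mil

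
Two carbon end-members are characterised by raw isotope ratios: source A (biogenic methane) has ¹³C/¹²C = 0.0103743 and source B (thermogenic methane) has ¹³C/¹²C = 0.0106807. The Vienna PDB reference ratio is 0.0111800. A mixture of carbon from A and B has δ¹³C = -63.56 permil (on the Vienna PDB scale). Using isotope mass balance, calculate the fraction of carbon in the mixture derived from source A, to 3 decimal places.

δ_A = (0.0103743/0.0111800 − 1)×1000 = (0.927934 − 1)×1000 = -72.066 permil
δ_B = (0.0106807/0.0111800 − 1)×1000 = (0.955340 − 1)×1000 = -44.660 permil
f_A = (δ_mix − δ_B)/(δ_A − δ_B) = (-63.56 − (-44.660))/(-72.066 − (-44.660))
f_A = -18.900 / -27.406 = 0.6896

0.690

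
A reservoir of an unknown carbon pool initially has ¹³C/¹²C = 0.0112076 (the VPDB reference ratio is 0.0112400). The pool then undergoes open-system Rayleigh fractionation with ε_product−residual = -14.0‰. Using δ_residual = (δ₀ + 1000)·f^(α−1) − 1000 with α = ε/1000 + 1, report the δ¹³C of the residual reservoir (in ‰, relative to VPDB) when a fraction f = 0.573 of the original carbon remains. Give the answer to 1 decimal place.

4.9‰

δ₀ = (0.0112076/0.0112400 − 1)×1000 = (0.997117 − 1)×1000 = -2.883‰
α − 1 = ε/1000 = -0.0140
f^(α−1) = 0.573^(-0.0140) = 1.007827
δ_res = (-2.883 + 1000) × 1.007827 − 1000 = 1004.922 − 1000 = 4.92‰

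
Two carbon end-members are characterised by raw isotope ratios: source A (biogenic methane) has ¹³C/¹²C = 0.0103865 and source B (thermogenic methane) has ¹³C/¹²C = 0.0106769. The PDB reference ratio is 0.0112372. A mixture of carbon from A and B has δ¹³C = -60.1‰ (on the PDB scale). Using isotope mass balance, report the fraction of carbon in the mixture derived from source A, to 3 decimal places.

0.396

δ_A = (0.0103865/0.0112372 − 1)×1000 = (0.924296 − 1)×1000 = -75.704‰
δ_B = (0.0106769/0.0112372 − 1)×1000 = (0.950139 − 1)×1000 = -49.861‰
f_A = (δ_mix − δ_B)/(δ_A − δ_B) = (-60.1 − (-49.861))/(-75.704 − (-49.861))
f_A = -10.239 / -25.843 = 0.3962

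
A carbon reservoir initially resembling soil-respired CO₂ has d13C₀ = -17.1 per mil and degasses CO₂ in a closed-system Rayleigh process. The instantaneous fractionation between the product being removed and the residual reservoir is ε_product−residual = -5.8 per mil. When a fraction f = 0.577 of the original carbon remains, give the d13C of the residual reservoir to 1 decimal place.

-14.0 per mil

Rayleigh residual: δ_res = (δ₀ + 1000)·f^(α−1) − 1000
α = ε/1000 + 1 = 0.99420, so α − 1 = -0.00580
f^(α−1) = 0.577^(-0.00580) = 1.003195
δ_res = (-17.1 + 1000) × 1.003195 − 1000 = 986.040 − 1000 = -13.96 per mil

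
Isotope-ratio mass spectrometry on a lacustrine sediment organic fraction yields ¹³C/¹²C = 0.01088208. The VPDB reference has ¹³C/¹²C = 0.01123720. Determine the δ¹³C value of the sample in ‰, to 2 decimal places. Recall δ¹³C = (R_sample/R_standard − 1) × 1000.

-31.60‰

δ¹³C = (R_sample / R_standard − 1) × 1000
R_sample / R_standard = 0.01088208 / 0.01123720 = 0.968398
δ¹³C = (0.968398 − 1) × 1000 = -31.602‰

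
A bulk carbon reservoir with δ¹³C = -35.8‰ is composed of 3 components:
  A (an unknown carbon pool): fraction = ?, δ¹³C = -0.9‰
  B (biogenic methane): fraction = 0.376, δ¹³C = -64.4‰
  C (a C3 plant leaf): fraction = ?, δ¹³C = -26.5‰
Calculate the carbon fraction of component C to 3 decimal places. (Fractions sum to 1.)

Let f_C and f_A be the unknown fractions; fractions sum to 1 so f_C + f_A = 0.624.
Mass balance: Σ fᵢ·δᵢ = δ_bulk ⇒ f_C·(-26.5) + f_A·(-0.9) = -35.8 − (-24.214) = -11.586
Substitute f_A = 0.624 − f_C:
f_C·(-26.5 − -0.9) = -11.586 − 0.624×(-0.9) = -11.024
f_C = -11.024 / -25.6 = 0.4306

0.431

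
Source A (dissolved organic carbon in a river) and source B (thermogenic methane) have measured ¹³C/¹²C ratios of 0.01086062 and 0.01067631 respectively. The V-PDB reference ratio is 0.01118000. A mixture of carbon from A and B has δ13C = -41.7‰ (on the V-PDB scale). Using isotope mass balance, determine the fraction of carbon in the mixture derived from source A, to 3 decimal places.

δ_A = (0.01086062/0.01118000 − 1)×1000 = (0.971433 − 1)×1000 = -28.567‰
δ_B = (0.01067631/0.01118000 − 1)×1000 = (0.954947 − 1)×1000 = -45.053‰
f_A = (δ_mix − δ_B)/(δ_A − δ_B) = (-41.7 − (-45.053))/(-28.567 − (-45.053))
f_A = 3.353 / 16.486 = 0.2034

0.203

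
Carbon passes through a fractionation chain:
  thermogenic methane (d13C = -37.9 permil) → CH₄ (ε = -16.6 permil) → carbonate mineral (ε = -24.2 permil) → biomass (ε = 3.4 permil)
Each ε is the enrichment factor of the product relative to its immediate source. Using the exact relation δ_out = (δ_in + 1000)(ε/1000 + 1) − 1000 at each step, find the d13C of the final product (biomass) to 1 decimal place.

-73.6 permil

step 1: δ = (-37.90 + 1000)·(-16.6/1000 + 1) − 1000 = -53.87 permil
step 2: δ = (-53.87 + 1000)·(-24.2/1000 + 1) − 1000 = -76.77 permil
step 3: δ = (-76.77 + 1000)·(3.4/1000 + 1) − 1000 = -73.63 permil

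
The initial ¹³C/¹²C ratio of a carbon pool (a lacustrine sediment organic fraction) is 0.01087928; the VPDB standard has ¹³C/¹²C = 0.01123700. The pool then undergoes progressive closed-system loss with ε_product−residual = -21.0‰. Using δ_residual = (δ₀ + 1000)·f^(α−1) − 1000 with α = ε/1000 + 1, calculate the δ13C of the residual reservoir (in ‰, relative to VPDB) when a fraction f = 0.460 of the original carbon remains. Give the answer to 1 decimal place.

δ₀ = (0.01087928/0.01123700 − 1)×1000 = (0.968166 − 1)×1000 = -31.834‰
α − 1 = ε/1000 = -0.0210
f^(α−1) = 0.460^(-0.0210) = 1.016441
δ_res = (-31.834 + 1000) × 1.016441 − 1000 = 984.083 − 1000 = -15.92‰

-15.9‰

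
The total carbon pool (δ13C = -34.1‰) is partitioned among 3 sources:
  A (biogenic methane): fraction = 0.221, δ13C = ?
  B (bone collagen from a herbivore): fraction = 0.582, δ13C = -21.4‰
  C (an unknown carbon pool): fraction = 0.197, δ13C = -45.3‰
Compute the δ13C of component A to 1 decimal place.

-57.6‰

Isotope mass balance: δ_bulk = Σ fᵢ·δᵢ.
-34.1 = 0.221×δ_A + 0.582×(-21.4) + 0.197×(-45.3)
0.221·δ_A = -34.1 − (-21.379) = -12.721
δ_A = -12.721 / 0.221 = -57.56‰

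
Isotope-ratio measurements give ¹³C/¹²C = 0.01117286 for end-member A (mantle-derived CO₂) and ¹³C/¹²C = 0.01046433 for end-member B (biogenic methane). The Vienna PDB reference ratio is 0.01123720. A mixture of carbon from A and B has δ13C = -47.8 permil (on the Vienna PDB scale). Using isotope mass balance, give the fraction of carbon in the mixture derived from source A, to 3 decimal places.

δ_A = (0.01117286/0.01123720 − 1)×1000 = (0.994274 − 1)×1000 = -5.726 permil
δ_B = (0.01046433/0.01123720 − 1)×1000 = (0.931222 − 1)×1000 = -68.778 permil
f_A = (δ_mix − δ_B)/(δ_A − δ_B) = (-47.8 − (-68.778))/(-5.726 − (-68.778))
f_A = 20.978 / 63.052 = 0.3327

0.333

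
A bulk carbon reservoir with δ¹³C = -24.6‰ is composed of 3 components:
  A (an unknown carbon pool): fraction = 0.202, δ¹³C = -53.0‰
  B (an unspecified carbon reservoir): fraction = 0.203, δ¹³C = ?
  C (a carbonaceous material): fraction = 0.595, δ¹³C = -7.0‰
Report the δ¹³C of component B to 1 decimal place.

Isotope mass balance: δ_bulk = Σ fᵢ·δᵢ.
-24.6 = 0.202×(-53.0) + 0.203×δ_B + 0.595×(-7.0)
0.203·δ_B = -24.6 − (-14.871) = -9.729
δ_B = -9.729 / 0.203 = -47.93‰

-47.9‰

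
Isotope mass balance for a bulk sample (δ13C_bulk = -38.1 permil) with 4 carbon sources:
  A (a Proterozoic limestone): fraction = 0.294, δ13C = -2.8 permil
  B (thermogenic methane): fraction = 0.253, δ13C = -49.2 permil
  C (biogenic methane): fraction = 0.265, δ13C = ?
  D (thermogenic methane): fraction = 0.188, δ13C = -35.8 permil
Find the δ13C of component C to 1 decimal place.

Isotope mass balance: δ_bulk = Σ fᵢ·δᵢ.
-38.1 = 0.294×(-2.8) + 0.253×(-49.2) + 0.265×δ_C + 0.188×(-35.8)
0.265·δ_C = -38.1 − (-20.001) = -18.099
δ_C = -18.099 / 0.265 = -68.30 permil

-68.3 permil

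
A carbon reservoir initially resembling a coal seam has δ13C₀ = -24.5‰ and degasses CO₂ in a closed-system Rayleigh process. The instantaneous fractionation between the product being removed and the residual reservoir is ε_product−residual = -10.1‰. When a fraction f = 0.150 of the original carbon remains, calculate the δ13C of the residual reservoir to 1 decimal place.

-5.6‰

Rayleigh residual: δ_res = (δ₀ + 1000)·f^(α−1) − 1000
α = ε/1000 + 1 = 0.98990, so α − 1 = -0.01010
f^(α−1) = 0.150^(-0.01010) = 1.019346
δ_res = (-24.5 + 1000) × 1.019346 − 1000 = 994.372 − 1000 = -5.63‰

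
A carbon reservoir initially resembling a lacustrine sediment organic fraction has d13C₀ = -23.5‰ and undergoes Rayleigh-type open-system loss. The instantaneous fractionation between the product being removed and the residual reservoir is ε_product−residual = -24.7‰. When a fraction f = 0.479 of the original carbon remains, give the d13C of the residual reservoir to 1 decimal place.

Rayleigh residual: δ_res = (δ₀ + 1000)·f^(α−1) − 1000
α = ε/1000 + 1 = 0.97530, so α − 1 = -0.02470
f^(α−1) = 0.479^(-0.02470) = 1.018347
δ_res = (-23.5 + 1000) × 1.018347 − 1000 = 994.416 − 1000 = -5.58‰

-5.6‰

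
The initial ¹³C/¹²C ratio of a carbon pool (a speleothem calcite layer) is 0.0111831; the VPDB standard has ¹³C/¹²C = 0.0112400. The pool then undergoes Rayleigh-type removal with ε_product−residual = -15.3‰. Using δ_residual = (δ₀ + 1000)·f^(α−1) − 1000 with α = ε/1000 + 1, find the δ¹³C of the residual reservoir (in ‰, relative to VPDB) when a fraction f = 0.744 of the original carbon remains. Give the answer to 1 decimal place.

-0.6‰

δ₀ = (0.0111831/0.0112400 − 1)×1000 = (0.994938 − 1)×1000 = -5.062‰
α − 1 = ε/1000 = -0.0153
f^(α−1) = 0.744^(-0.0153) = 1.004535
δ_res = (-5.062 + 1000) × 1.004535 − 1000 = 999.449 − 1000 = -0.55‰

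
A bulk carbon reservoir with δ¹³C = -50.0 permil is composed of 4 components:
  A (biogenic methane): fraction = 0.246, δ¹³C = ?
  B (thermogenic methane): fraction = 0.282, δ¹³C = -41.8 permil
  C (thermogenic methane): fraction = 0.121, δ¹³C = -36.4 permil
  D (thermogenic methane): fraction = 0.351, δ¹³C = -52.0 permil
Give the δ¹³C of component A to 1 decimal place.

Isotope mass balance: δ_bulk = Σ fᵢ·δᵢ.
-50.0 = 0.246×δ_A + 0.282×(-41.8) + 0.121×(-36.4) + 0.351×(-52.0)
0.246·δ_A = -50.0 − (-34.444) = -15.556
δ_A = -15.556 / 0.246 = -63.24 permil

-63.2 permil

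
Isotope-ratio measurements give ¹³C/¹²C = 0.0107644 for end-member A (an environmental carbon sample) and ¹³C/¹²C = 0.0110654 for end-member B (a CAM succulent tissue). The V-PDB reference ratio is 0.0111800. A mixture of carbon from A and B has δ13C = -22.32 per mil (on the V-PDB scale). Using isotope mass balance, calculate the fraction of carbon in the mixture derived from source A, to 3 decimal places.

δ_A = (0.0107644/0.0111800 − 1)×1000 = (0.962826 − 1)×1000 = -37.174 per mil
δ_B = (0.0110654/0.0111800 − 1)×1000 = (0.989750 − 1)×1000 = -10.250 per mil
f_A = (δ_mix − δ_B)/(δ_A − δ_B) = (-22.32 − (-10.250))/(-37.174 − (-10.250))
f_A = -12.070 / -26.923 = 0.4483

0.448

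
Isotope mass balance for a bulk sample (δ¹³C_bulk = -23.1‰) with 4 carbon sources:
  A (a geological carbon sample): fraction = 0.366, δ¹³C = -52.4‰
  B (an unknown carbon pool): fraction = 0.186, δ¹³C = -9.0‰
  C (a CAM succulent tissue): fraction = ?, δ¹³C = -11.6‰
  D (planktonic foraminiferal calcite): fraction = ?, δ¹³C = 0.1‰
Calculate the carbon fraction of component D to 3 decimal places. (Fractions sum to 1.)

Let f_D and f_C be the unknown fractions; fractions sum to 1 so f_D + f_C = 0.448.
Mass balance: Σ fᵢ·δᵢ = δ_bulk ⇒ f_D·(0.1) + f_C·(-11.6) = -23.1 − (-20.852) = -2.248
Substitute f_C = 0.448 − f_D:
f_D·(0.1 − -11.6) = -2.248 − 0.448×(-11.6) = 2.949
f_D = 2.949 / 11.7 = 0.2521

0.252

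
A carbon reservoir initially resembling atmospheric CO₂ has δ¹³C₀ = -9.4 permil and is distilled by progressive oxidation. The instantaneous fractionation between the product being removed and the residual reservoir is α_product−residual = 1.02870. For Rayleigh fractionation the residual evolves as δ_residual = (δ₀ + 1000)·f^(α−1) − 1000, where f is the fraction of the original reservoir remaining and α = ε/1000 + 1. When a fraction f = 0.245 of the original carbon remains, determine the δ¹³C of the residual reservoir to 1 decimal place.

-48.6 permil

Rayleigh residual: δ_res = (δ₀ + 1000)·f^(α−1) − 1000
α − 1 = 0.02870
f^(α−1) = 0.245^(0.02870) = 0.960437
δ_res = (-9.4 + 1000) × 0.960437 − 1000 = 951.409 − 1000 = -48.59 permil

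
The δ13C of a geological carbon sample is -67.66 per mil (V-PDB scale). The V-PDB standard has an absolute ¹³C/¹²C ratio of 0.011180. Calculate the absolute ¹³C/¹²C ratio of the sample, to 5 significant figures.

R_sample = R_standard × (δ13C/1000 + 1)
R_sample = 0.011180 × (-67.66/1000 + 1) = 0.011180 × 0.932340
R_sample = 0.0104236

0.010424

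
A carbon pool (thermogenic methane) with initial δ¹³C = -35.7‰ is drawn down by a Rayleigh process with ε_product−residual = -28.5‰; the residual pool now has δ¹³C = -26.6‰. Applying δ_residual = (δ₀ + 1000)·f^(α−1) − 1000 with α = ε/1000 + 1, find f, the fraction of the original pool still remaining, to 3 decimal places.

0.719

α − 1 = ε/1000 = -0.0285
(δ_res + 1000)/(δ₀ + 1000) = (-26.6 + 1000)/(-35.7 + 1000) = 973.4/964.3 = 1.009437
f = 1.009437^(1/-0.0285) = exp(ln(1.009437)/-0.0285) = exp(0.00939/-0.0285)
f = exp(-0.3296) = 0.7192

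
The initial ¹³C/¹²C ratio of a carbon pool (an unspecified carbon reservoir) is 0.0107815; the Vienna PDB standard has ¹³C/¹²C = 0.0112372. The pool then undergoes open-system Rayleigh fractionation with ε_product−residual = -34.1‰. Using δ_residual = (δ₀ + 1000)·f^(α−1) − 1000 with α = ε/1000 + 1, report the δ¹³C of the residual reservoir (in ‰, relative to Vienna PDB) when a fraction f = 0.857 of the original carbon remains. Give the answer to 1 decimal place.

δ₀ = (0.0107815/0.0112372 − 1)×1000 = (0.959447 − 1)×1000 = -40.553‰
α − 1 = ε/1000 = -0.0341
f^(α−1) = 0.857^(-0.0341) = 1.005276
δ_res = (-40.553 + 1000) × 1.005276 − 1000 = 964.509 − 1000 = -35.49‰

-35.5‰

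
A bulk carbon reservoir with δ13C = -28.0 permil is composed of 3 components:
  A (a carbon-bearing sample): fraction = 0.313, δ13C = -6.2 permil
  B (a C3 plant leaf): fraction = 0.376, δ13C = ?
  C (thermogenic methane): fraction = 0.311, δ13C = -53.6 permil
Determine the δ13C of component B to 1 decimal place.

Isotope mass balance: δ_bulk = Σ fᵢ·δᵢ.
-28.0 = 0.313×(-6.2) + 0.376×δ_B + 0.311×(-53.6)
0.376·δ_B = -28.0 − (-18.610) = -9.390
δ_B = -9.390 / 0.376 = -24.97 permil

-25.0 permil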